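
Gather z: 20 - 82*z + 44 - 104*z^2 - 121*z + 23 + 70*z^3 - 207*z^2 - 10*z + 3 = 70*z^3 - 311*z^2 - 213*z + 90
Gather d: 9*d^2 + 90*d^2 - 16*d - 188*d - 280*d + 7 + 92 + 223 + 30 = 99*d^2 - 484*d + 352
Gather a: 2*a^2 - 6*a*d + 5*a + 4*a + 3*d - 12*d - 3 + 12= 2*a^2 + a*(9 - 6*d) - 9*d + 9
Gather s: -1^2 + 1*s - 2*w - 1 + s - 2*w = 2*s - 4*w - 2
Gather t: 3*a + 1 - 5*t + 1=3*a - 5*t + 2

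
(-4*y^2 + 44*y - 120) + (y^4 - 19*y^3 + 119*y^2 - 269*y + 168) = y^4 - 19*y^3 + 115*y^2 - 225*y + 48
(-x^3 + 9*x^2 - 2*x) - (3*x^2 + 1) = -x^3 + 6*x^2 - 2*x - 1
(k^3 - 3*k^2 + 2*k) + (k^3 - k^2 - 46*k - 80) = 2*k^3 - 4*k^2 - 44*k - 80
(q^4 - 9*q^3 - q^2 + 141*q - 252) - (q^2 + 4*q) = q^4 - 9*q^3 - 2*q^2 + 137*q - 252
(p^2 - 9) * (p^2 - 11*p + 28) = p^4 - 11*p^3 + 19*p^2 + 99*p - 252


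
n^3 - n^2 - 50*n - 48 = (n - 8)*(n + 1)*(n + 6)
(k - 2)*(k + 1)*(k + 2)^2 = k^4 + 3*k^3 - 2*k^2 - 12*k - 8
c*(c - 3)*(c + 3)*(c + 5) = c^4 + 5*c^3 - 9*c^2 - 45*c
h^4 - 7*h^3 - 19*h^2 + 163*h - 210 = (h - 7)*(h - 3)*(h - 2)*(h + 5)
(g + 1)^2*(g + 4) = g^3 + 6*g^2 + 9*g + 4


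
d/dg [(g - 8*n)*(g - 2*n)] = 2*g - 10*n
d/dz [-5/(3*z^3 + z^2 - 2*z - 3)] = 5*(9*z^2 + 2*z - 2)/(3*z^3 + z^2 - 2*z - 3)^2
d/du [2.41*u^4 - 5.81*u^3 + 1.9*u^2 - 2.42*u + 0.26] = 9.64*u^3 - 17.43*u^2 + 3.8*u - 2.42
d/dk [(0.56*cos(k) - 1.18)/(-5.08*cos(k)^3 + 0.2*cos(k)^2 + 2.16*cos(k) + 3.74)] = (-5.6896*cos(k)^3 + 18.0952*cos(k)^2 - 0.472*cos(k) - 4.6432)*sin(k)/(25.8064*cos(k)^6 - 2.032*cos(k)^5 - 21.9056*cos(k)^4 - 37.1344*cos(k)^3 + 6.1616*cos(k)^2 + 16.1568*cos(k) + 13.9876)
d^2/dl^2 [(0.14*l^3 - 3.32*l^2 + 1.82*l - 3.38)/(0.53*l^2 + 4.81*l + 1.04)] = (8.88178419700125e-16*l^4 + 24.2736*l^3 + 9.48526800000002*l^2 - 56.810364*l - 178.064484)/(0.148877*l^6 + 4.053387*l^5 + 37.662807*l^4 + 127.192273*l^3 + 73.904376*l^2 + 15.607488*l + 1.124864)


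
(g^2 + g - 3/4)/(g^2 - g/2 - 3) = (g - 1/2)/(g - 2)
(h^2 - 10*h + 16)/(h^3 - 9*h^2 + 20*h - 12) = (h - 8)/(h^2 - 7*h + 6)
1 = 1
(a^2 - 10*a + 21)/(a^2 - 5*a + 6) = (a - 7)/(a - 2)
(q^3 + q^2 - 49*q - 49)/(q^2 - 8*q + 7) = (q^2 + 8*q + 7)/(q - 1)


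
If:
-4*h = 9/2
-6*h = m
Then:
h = -9/8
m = 27/4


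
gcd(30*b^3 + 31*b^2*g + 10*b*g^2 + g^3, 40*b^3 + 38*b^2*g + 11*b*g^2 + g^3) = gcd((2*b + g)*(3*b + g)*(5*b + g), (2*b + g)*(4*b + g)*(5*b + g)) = 10*b^2 + 7*b*g + g^2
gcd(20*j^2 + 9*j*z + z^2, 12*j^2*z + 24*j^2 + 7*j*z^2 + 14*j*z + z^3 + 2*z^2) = 4*j + z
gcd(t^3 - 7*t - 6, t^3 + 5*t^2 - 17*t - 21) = t^2 - 2*t - 3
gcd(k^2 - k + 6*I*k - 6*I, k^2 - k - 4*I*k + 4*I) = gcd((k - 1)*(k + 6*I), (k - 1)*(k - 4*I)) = k - 1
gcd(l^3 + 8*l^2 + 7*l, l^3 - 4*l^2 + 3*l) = l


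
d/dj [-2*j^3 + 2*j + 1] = 2 - 6*j^2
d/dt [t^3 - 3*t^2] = 3*t*(t - 2)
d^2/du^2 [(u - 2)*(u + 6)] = 2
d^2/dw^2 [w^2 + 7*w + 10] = 2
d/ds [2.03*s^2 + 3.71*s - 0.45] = 4.06*s + 3.71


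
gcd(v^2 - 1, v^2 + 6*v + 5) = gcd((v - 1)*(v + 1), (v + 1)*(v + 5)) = v + 1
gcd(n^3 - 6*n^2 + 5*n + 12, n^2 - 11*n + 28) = n - 4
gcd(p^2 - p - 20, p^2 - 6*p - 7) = 1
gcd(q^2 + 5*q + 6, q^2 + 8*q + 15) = q + 3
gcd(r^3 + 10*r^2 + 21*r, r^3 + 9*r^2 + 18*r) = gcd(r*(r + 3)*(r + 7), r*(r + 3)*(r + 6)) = r^2 + 3*r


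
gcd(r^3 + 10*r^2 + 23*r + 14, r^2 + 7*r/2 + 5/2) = r + 1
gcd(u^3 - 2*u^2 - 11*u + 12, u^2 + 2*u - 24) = u - 4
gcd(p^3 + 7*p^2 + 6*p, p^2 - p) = p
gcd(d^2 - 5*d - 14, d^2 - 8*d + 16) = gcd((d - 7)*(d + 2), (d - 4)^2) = 1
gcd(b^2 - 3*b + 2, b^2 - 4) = b - 2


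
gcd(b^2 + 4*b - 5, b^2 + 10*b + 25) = b + 5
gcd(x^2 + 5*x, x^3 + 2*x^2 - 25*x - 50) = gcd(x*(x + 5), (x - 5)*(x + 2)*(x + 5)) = x + 5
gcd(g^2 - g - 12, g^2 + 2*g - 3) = g + 3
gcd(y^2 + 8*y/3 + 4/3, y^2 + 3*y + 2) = y + 2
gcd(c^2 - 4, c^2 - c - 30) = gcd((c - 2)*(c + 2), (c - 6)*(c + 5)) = 1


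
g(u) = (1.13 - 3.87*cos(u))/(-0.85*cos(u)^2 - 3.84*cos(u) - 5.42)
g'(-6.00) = -0.07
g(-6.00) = 0.26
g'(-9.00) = 1.24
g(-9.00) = -1.77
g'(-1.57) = 0.86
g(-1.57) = -0.21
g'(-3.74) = -1.51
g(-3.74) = -1.53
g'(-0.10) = 0.02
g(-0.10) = 0.27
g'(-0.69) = 0.20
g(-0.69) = 0.21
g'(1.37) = -0.65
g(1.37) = -0.06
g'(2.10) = -1.48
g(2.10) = -0.83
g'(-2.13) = 1.51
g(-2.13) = -0.88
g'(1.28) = -0.56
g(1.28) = -0.00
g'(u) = (1.13 - 3.87*cos(u))*(-1.7*sin(u)*cos(u) - 3.84*sin(u))/(-0.85*cos(u)^2 - 3.84*cos(u) - 5.42)^2 + 3.87*sin(u)/(-0.85*cos(u)^2 - 3.84*cos(u) - 5.42) = (3.2895*cos(u)^2 - 1.921*cos(u) - 25.3146)*sin(u)/(0.7225*cos(u)^4 + 6.528*cos(u)^3 + 23.9596*cos(u)^2 + 41.6256*cos(u) + 29.3764)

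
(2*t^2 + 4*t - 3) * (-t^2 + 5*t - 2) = -2*t^4 + 6*t^3 + 19*t^2 - 23*t + 6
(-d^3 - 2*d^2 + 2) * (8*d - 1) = -8*d^4 - 15*d^3 + 2*d^2 + 16*d - 2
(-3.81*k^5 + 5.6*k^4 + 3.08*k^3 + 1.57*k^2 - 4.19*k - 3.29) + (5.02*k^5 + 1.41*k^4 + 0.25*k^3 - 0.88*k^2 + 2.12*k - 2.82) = 1.21*k^5 + 7.01*k^4 + 3.33*k^3 + 0.69*k^2 - 2.07*k - 6.11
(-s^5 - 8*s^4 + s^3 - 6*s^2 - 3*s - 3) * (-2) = 2*s^5 + 16*s^4 - 2*s^3 + 12*s^2 + 6*s + 6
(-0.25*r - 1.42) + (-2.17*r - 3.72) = -2.42*r - 5.14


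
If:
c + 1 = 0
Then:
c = -1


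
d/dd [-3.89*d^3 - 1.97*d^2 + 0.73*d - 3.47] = -11.67*d^2 - 3.94*d + 0.73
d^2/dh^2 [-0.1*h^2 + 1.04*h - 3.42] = -0.200000000000000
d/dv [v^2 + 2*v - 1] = 2*v + 2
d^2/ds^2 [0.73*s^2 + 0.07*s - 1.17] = 1.46000000000000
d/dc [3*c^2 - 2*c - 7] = 6*c - 2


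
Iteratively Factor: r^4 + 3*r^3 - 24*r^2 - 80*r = (r + 4)*(r^3 - r^2 - 20*r) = (r + 4)^2*(r^2 - 5*r) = r*(r + 4)^2*(r - 5)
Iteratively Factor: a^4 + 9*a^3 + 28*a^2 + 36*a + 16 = (a + 2)*(a^3 + 7*a^2 + 14*a + 8) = (a + 1)*(a + 2)*(a^2 + 6*a + 8) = (a + 1)*(a + 2)^2*(a + 4)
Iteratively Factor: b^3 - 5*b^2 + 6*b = (b - 3)*(b^2 - 2*b) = (b - 3)*(b - 2)*(b)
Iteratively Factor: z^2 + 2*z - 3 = (z - 1)*(z + 3)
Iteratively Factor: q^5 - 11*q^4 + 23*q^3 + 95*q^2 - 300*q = (q + 3)*(q^4 - 14*q^3 + 65*q^2 - 100*q) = (q - 4)*(q + 3)*(q^3 - 10*q^2 + 25*q) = q*(q - 4)*(q + 3)*(q^2 - 10*q + 25) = q*(q - 5)*(q - 4)*(q + 3)*(q - 5)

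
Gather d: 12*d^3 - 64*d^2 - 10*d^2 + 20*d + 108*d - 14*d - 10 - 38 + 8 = 12*d^3 - 74*d^2 + 114*d - 40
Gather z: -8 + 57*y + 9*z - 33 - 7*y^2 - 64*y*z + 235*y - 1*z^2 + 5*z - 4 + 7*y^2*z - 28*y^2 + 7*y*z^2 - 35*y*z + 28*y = -35*y^2 + 320*y + z^2*(7*y - 1) + z*(7*y^2 - 99*y + 14) - 45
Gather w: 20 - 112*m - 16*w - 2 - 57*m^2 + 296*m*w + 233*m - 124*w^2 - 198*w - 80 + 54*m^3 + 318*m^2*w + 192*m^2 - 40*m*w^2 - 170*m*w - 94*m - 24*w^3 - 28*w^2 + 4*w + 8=54*m^3 + 135*m^2 + 27*m - 24*w^3 + w^2*(-40*m - 152) + w*(318*m^2 + 126*m - 210) - 54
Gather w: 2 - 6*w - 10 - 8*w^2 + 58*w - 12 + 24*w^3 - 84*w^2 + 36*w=24*w^3 - 92*w^2 + 88*w - 20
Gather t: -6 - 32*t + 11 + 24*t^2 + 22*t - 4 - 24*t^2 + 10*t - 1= 0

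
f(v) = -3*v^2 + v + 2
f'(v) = 1 - 6*v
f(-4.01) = -50.25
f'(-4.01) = 25.06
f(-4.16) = -54.08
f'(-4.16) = 25.96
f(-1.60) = -7.28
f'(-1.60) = 10.60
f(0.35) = 1.98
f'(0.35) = -1.10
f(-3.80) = -45.12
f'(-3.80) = 23.80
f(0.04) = 2.04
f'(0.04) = 0.76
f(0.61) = 1.49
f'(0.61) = -2.66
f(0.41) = 1.91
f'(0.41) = -1.46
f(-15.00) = -688.00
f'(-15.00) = 91.00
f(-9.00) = -250.00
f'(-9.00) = 55.00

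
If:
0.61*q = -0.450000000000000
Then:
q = -0.74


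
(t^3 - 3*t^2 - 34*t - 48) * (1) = t^3 - 3*t^2 - 34*t - 48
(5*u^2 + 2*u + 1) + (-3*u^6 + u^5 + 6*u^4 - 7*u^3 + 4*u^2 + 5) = -3*u^6 + u^5 + 6*u^4 - 7*u^3 + 9*u^2 + 2*u + 6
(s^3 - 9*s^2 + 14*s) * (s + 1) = s^4 - 8*s^3 + 5*s^2 + 14*s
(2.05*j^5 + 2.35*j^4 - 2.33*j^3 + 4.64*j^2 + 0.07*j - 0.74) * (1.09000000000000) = 2.2345*j^5 + 2.5615*j^4 - 2.5397*j^3 + 5.0576*j^2 + 0.0763*j - 0.8066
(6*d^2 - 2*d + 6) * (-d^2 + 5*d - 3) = -6*d^4 + 32*d^3 - 34*d^2 + 36*d - 18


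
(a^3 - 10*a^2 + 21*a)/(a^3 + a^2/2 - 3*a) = 2*(a^2 - 10*a + 21)/(2*a^2 + a - 6)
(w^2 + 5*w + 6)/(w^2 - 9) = (w + 2)/(w - 3)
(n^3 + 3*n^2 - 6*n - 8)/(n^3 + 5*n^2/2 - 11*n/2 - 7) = 2*(n + 4)/(2*n + 7)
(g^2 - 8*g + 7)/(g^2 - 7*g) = (g - 1)/g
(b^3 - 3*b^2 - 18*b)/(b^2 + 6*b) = (b^2 - 3*b - 18)/(b + 6)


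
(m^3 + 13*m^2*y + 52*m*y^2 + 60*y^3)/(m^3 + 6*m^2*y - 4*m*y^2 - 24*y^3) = (-m - 5*y)/(-m + 2*y)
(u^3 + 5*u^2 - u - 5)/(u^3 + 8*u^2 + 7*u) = (u^2 + 4*u - 5)/(u*(u + 7))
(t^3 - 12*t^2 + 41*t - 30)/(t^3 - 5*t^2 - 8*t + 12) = (t - 5)/(t + 2)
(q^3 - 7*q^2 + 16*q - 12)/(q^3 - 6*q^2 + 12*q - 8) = (q - 3)/(q - 2)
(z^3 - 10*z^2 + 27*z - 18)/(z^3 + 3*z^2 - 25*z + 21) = (z - 6)/(z + 7)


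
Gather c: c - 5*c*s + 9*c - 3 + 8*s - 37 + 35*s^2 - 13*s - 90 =c*(10 - 5*s) + 35*s^2 - 5*s - 130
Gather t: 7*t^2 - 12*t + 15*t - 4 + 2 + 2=7*t^2 + 3*t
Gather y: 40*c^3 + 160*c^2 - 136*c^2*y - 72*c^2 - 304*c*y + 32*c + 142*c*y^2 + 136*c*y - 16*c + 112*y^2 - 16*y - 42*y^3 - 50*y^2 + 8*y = 40*c^3 + 88*c^2 + 16*c - 42*y^3 + y^2*(142*c + 62) + y*(-136*c^2 - 168*c - 8)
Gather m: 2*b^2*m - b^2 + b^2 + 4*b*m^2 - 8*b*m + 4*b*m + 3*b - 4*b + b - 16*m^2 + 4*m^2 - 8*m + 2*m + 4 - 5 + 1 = m^2*(4*b - 12) + m*(2*b^2 - 4*b - 6)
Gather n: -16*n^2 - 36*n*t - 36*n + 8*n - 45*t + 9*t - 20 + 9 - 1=-16*n^2 + n*(-36*t - 28) - 36*t - 12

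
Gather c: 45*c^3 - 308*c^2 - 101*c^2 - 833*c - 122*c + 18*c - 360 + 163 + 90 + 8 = 45*c^3 - 409*c^2 - 937*c - 99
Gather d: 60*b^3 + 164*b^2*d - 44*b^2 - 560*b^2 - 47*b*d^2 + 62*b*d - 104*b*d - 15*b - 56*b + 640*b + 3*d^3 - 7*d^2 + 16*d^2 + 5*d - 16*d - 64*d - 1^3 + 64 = 60*b^3 - 604*b^2 + 569*b + 3*d^3 + d^2*(9 - 47*b) + d*(164*b^2 - 42*b - 75) + 63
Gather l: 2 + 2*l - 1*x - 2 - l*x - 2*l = -l*x - x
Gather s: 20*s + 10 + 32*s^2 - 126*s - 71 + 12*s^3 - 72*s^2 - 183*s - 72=12*s^3 - 40*s^2 - 289*s - 133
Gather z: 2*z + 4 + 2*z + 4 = 4*z + 8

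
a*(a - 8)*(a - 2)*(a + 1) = a^4 - 9*a^3 + 6*a^2 + 16*a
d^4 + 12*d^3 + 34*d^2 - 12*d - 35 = (d - 1)*(d + 1)*(d + 5)*(d + 7)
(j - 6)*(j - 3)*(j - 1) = j^3 - 10*j^2 + 27*j - 18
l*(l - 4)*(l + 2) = l^3 - 2*l^2 - 8*l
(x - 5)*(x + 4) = x^2 - x - 20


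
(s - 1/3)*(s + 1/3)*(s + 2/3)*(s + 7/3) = s^4 + 3*s^3 + 13*s^2/9 - s/3 - 14/81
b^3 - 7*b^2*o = b^2*(b - 7*o)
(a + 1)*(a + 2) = a^2 + 3*a + 2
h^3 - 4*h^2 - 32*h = h*(h - 8)*(h + 4)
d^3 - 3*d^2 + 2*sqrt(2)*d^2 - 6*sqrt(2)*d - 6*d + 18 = (d - 3)*(d - sqrt(2))*(d + 3*sqrt(2))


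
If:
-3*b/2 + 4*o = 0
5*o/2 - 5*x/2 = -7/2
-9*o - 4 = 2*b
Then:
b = -32/43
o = -12/43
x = 241/215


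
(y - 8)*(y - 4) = y^2 - 12*y + 32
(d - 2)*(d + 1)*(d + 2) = d^3 + d^2 - 4*d - 4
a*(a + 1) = a^2 + a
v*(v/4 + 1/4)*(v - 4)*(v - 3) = v^4/4 - 3*v^3/2 + 5*v^2/4 + 3*v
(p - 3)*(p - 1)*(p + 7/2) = p^3 - p^2/2 - 11*p + 21/2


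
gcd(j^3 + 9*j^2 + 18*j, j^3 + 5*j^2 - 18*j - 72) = j^2 + 9*j + 18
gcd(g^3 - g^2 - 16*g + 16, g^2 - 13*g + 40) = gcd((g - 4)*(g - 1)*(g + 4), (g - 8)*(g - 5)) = 1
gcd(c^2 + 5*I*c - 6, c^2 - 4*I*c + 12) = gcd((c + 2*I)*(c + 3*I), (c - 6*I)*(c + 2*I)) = c + 2*I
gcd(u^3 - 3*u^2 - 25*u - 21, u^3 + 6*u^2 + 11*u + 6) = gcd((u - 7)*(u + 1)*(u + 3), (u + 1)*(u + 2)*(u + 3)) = u^2 + 4*u + 3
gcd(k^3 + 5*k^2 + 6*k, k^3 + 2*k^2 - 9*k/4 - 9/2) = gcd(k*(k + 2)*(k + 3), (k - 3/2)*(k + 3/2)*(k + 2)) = k + 2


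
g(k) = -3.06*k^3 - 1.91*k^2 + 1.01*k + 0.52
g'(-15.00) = -2007.19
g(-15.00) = 9883.12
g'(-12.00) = -1275.07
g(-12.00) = 5001.04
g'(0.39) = -1.88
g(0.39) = 0.44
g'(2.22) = -52.71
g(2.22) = -40.13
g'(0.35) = -1.45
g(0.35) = 0.51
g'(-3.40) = -92.12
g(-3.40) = 95.28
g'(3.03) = -94.85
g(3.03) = -99.08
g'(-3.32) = -87.49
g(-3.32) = 88.09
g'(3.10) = -99.05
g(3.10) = -105.86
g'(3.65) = -135.23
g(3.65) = -170.04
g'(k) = -9.18*k^2 - 3.82*k + 1.01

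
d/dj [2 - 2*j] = -2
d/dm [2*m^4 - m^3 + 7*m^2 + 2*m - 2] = 8*m^3 - 3*m^2 + 14*m + 2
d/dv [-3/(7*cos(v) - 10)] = -21*sin(v)/(7*cos(v) - 10)^2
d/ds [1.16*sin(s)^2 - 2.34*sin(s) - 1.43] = (2.32*sin(s) - 2.34)*cos(s)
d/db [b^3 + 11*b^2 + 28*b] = 3*b^2 + 22*b + 28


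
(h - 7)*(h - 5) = h^2 - 12*h + 35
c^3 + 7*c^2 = c^2*(c + 7)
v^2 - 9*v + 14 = (v - 7)*(v - 2)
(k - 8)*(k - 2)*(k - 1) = k^3 - 11*k^2 + 26*k - 16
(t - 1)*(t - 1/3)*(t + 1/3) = t^3 - t^2 - t/9 + 1/9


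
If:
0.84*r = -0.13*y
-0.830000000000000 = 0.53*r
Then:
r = -1.57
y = 10.12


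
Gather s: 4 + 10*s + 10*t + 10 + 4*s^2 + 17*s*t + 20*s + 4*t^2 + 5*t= 4*s^2 + s*(17*t + 30) + 4*t^2 + 15*t + 14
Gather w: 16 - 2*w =16 - 2*w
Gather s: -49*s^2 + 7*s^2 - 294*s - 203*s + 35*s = -42*s^2 - 462*s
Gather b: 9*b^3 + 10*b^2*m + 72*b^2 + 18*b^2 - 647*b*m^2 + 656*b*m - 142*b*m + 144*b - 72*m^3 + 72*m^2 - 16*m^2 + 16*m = 9*b^3 + b^2*(10*m + 90) + b*(-647*m^2 + 514*m + 144) - 72*m^3 + 56*m^2 + 16*m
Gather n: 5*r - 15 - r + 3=4*r - 12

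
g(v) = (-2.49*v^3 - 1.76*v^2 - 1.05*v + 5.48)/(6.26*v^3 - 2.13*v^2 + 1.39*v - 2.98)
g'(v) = (-18.78*v^2 + 4.26*v - 1.39)*(-2.49*v^3 - 1.76*v^2 - 1.05*v + 5.48)/(6.26*v^3 - 2.13*v^2 + 1.39*v - 2.98)^2 + (-7.47*v^2 - 3.52*v - 1.05)/(6.26*v^3 - 2.13*v^2 + 1.39*v - 2.98) = (7.105427357601e-15*v^5 + 16.3213*v^4 + 6.2238*v^3 - 85.3367*v^2 + 33.8344*v - 4.4882)/(39.1876*v^6 - 26.6676*v^5 + 21.9397*v^4 - 43.231*v^3 + 14.6269*v^2 - 8.2844*v + 8.8804)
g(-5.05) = -0.33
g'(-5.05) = 0.01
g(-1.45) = -0.38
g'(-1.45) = -0.22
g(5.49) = -0.48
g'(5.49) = 0.01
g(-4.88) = -0.33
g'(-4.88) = 0.01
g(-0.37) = -1.40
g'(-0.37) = -1.70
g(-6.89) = -0.34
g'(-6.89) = 0.01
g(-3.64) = -0.31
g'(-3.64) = 0.01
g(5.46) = -0.48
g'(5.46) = 0.01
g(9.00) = -0.45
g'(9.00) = 0.01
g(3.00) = -0.53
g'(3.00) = 0.04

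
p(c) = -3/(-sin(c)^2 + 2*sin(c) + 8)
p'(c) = -3*(2*sin(c)*cos(c) - 2*cos(c))/(-sin(c)^2 + 2*sin(c) + 8)^2 = 6*(1 - sin(c))*cos(c)/((sin(c) - 4)^2*(sin(c) + 2)^2)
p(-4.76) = -0.33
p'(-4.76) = 0.00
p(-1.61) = -0.60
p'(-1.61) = -0.02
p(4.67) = -0.60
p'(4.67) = -0.02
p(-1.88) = -0.58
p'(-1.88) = -0.13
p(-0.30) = -0.41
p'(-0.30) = 0.14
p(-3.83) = -0.34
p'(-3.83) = -0.02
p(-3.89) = -0.34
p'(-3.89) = -0.02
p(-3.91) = -0.34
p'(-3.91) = -0.02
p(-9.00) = -0.43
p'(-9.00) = -0.16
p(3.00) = -0.36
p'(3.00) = -0.07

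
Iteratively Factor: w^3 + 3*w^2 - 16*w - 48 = (w + 4)*(w^2 - w - 12) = (w + 3)*(w + 4)*(w - 4)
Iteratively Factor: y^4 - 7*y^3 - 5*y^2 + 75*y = (y - 5)*(y^3 - 2*y^2 - 15*y) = (y - 5)^2*(y^2 + 3*y) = (y - 5)^2*(y + 3)*(y)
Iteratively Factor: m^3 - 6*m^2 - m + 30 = (m - 3)*(m^2 - 3*m - 10) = (m - 3)*(m + 2)*(m - 5)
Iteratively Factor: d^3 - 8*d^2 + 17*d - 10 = (d - 1)*(d^2 - 7*d + 10) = (d - 5)*(d - 1)*(d - 2)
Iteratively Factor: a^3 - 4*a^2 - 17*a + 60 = (a - 5)*(a^2 + a - 12) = (a - 5)*(a + 4)*(a - 3)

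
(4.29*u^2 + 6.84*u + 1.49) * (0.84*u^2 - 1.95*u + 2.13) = 3.6036*u^4 - 2.6199*u^3 - 2.9487*u^2 + 11.6637*u + 3.1737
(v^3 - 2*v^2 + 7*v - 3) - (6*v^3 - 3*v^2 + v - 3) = -5*v^3 + v^2 + 6*v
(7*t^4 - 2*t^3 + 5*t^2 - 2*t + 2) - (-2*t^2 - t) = 7*t^4 - 2*t^3 + 7*t^2 - t + 2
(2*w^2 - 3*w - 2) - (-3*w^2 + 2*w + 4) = 5*w^2 - 5*w - 6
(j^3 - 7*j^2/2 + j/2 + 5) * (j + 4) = j^4 + j^3/2 - 27*j^2/2 + 7*j + 20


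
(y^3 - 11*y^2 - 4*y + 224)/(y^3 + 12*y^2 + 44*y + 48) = (y^2 - 15*y + 56)/(y^2 + 8*y + 12)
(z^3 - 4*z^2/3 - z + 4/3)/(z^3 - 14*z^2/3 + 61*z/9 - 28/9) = 3*(z + 1)/(3*z - 7)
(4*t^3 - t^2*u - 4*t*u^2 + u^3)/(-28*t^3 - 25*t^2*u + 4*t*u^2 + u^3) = (-t + u)/(7*t + u)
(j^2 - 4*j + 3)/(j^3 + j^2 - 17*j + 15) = 1/(j + 5)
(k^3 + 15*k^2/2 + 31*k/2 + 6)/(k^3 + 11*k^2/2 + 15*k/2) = (2*k^2 + 9*k + 4)/(k*(2*k + 5))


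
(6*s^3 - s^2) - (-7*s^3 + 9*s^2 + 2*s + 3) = 13*s^3 - 10*s^2 - 2*s - 3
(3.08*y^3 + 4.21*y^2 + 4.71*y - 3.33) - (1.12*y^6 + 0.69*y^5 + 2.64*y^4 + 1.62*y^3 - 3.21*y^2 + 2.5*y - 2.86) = -1.12*y^6 - 0.69*y^5 - 2.64*y^4 + 1.46*y^3 + 7.42*y^2 + 2.21*y - 0.47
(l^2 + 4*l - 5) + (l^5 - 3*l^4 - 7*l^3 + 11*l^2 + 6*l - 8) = l^5 - 3*l^4 - 7*l^3 + 12*l^2 + 10*l - 13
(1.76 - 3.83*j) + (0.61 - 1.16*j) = 2.37 - 4.99*j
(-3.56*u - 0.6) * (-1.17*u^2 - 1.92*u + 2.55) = 4.1652*u^3 + 7.5372*u^2 - 7.926*u - 1.53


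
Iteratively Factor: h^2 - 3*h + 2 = (h - 2)*(h - 1)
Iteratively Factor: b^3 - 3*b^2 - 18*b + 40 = (b - 2)*(b^2 - b - 20) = (b - 2)*(b + 4)*(b - 5)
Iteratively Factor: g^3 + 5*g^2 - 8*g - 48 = (g + 4)*(g^2 + g - 12) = (g + 4)^2*(g - 3)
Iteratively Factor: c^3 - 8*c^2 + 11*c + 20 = (c + 1)*(c^2 - 9*c + 20) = (c - 4)*(c + 1)*(c - 5)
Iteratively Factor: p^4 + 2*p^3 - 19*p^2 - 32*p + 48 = (p - 1)*(p^3 + 3*p^2 - 16*p - 48) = (p - 4)*(p - 1)*(p^2 + 7*p + 12) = (p - 4)*(p - 1)*(p + 4)*(p + 3)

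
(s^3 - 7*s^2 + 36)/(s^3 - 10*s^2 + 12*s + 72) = (s - 3)/(s - 6)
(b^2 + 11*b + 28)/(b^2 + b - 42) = (b + 4)/(b - 6)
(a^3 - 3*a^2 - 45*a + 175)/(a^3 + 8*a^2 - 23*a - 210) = (a - 5)/(a + 6)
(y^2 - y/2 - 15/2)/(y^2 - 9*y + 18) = (y + 5/2)/(y - 6)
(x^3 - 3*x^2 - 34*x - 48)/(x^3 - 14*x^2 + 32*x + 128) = (x + 3)/(x - 8)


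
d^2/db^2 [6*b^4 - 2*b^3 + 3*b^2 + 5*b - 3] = 72*b^2 - 12*b + 6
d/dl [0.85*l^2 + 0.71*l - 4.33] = 1.7*l + 0.71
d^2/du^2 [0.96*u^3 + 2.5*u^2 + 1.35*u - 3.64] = 5.76*u + 5.0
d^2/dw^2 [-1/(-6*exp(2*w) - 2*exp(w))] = (-(3*exp(w) + 1)*(12*exp(w) + 1)/2 + (6*exp(w) + 1)^2)*exp(-w)/(3*exp(w) + 1)^3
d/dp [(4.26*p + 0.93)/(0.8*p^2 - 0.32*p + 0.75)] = (-3.408*p^2 - 1.488*p + 3.4926)/(0.64*p^4 - 0.512*p^3 + 1.3024*p^2 - 0.48*p + 0.5625)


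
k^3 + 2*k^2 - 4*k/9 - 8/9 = (k - 2/3)*(k + 2/3)*(k + 2)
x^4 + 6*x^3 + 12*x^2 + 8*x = x*(x + 2)^3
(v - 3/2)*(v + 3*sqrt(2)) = v^2 - 3*v/2 + 3*sqrt(2)*v - 9*sqrt(2)/2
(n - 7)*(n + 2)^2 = n^3 - 3*n^2 - 24*n - 28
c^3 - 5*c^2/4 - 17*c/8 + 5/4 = (c - 2)*(c - 1/2)*(c + 5/4)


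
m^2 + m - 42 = (m - 6)*(m + 7)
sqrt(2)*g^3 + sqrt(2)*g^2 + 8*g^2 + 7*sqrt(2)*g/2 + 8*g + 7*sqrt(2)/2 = (g + 1)*(g + 7*sqrt(2)/2)*(sqrt(2)*g + 1)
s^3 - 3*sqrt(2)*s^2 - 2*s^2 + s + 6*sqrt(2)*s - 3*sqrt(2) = (s - 1)^2*(s - 3*sqrt(2))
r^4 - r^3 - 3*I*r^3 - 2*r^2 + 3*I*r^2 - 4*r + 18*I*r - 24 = (r - 3)*(r + 2)*(r - 4*I)*(r + I)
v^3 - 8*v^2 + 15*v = v*(v - 5)*(v - 3)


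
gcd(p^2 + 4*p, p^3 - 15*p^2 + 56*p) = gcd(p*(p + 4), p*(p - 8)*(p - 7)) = p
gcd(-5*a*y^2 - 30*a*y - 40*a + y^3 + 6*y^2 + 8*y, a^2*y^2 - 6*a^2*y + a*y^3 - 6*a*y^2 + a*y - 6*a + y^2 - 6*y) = 1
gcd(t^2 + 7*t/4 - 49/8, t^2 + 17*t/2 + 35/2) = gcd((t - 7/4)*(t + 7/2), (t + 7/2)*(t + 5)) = t + 7/2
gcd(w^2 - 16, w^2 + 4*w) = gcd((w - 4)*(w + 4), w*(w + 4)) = w + 4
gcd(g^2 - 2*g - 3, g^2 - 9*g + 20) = 1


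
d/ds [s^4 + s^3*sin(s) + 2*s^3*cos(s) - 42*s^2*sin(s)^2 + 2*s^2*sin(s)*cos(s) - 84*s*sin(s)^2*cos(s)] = -2*s^3*sin(s) + s^3*cos(s) + 4*s^3 + 3*s^2*sin(s) - 42*s^2*sin(2*s) + 6*s^2*cos(s) + 2*s^2*cos(2*s) + 21*s*sin(s) + 2*s*sin(2*s) - 63*s*sin(3*s) + 42*s*cos(2*s) - 42*s - 21*cos(s) + 21*cos(3*s)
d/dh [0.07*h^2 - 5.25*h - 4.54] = 0.14*h - 5.25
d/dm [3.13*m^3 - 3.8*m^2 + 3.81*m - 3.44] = 9.39*m^2 - 7.6*m + 3.81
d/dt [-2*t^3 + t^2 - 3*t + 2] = -6*t^2 + 2*t - 3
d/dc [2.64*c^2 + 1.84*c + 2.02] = 5.28*c + 1.84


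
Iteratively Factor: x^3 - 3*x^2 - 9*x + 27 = (x - 3)*(x^2 - 9) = (x - 3)^2*(x + 3)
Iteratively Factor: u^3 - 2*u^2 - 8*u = (u - 4)*(u^2 + 2*u) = (u - 4)*(u + 2)*(u)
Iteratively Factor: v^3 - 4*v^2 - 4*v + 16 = (v - 4)*(v^2 - 4) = (v - 4)*(v + 2)*(v - 2)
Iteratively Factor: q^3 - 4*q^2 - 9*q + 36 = (q - 3)*(q^2 - q - 12) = (q - 3)*(q + 3)*(q - 4)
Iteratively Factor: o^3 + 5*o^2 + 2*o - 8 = (o - 1)*(o^2 + 6*o + 8) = (o - 1)*(o + 2)*(o + 4)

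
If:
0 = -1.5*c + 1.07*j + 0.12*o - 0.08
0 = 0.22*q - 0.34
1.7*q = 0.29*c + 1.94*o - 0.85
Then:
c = 11.9905956112853 - 6.68965517241379*o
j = 16.884012539185 - 9.49017080244924*o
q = 1.55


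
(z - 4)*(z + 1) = z^2 - 3*z - 4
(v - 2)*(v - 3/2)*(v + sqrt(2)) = v^3 - 7*v^2/2 + sqrt(2)*v^2 - 7*sqrt(2)*v/2 + 3*v + 3*sqrt(2)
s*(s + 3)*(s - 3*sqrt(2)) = s^3 - 3*sqrt(2)*s^2 + 3*s^2 - 9*sqrt(2)*s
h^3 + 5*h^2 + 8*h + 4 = (h + 1)*(h + 2)^2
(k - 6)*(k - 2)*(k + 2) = k^3 - 6*k^2 - 4*k + 24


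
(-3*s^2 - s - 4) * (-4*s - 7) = 12*s^3 + 25*s^2 + 23*s + 28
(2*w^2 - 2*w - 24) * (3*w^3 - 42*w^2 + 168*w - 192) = 6*w^5 - 90*w^4 + 348*w^3 + 288*w^2 - 3648*w + 4608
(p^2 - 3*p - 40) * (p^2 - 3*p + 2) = p^4 - 6*p^3 - 29*p^2 + 114*p - 80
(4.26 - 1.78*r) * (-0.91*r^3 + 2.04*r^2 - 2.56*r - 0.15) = 1.6198*r^4 - 7.5078*r^3 + 13.2472*r^2 - 10.6386*r - 0.639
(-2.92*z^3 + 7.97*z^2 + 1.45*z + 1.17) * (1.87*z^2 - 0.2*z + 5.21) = -5.4604*z^5 + 15.4879*z^4 - 14.0957*z^3 + 43.4216*z^2 + 7.3205*z + 6.0957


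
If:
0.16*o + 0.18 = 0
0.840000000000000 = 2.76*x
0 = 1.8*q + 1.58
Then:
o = -1.12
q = -0.88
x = 0.30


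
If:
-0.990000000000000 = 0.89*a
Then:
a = -1.11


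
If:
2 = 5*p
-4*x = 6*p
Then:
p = 2/5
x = -3/5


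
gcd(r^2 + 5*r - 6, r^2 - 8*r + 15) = 1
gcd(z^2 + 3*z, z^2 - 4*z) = z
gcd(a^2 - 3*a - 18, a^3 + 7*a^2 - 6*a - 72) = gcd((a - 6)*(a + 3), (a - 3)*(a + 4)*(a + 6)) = 1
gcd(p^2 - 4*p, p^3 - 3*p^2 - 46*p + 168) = p - 4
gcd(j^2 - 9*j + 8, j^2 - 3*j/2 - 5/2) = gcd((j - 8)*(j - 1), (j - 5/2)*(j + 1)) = 1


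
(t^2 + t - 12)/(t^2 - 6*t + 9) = (t + 4)/(t - 3)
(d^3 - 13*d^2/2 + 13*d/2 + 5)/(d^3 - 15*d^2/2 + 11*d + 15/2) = (d - 2)/(d - 3)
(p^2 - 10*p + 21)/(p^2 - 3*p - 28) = (p - 3)/(p + 4)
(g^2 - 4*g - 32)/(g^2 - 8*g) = (g + 4)/g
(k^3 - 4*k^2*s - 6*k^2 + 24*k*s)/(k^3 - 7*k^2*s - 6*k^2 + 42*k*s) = (-k + 4*s)/(-k + 7*s)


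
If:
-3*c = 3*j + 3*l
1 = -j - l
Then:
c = 1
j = -l - 1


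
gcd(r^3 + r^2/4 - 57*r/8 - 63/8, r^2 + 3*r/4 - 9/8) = r + 3/2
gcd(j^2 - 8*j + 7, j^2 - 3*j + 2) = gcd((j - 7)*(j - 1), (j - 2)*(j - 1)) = j - 1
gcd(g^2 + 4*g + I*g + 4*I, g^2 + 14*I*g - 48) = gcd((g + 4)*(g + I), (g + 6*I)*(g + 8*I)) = 1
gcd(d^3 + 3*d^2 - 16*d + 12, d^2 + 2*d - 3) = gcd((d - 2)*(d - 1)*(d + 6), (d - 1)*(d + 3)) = d - 1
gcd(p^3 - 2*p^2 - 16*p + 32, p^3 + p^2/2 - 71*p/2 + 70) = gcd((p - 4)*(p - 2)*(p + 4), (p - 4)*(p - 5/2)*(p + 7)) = p - 4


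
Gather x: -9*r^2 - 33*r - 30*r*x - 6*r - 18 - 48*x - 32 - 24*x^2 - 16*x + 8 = -9*r^2 - 39*r - 24*x^2 + x*(-30*r - 64) - 42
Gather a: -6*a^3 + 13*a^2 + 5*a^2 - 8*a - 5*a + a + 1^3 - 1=-6*a^3 + 18*a^2 - 12*a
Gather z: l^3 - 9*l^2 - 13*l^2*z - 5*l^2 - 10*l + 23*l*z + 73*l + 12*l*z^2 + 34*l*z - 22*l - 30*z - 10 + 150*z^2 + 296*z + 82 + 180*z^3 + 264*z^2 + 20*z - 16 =l^3 - 14*l^2 + 41*l + 180*z^3 + z^2*(12*l + 414) + z*(-13*l^2 + 57*l + 286) + 56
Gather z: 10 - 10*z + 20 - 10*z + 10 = 40 - 20*z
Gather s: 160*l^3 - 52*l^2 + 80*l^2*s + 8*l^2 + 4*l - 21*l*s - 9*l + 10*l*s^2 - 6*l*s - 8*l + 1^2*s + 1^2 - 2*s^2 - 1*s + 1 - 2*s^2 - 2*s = 160*l^3 - 44*l^2 - 13*l + s^2*(10*l - 4) + s*(80*l^2 - 27*l - 2) + 2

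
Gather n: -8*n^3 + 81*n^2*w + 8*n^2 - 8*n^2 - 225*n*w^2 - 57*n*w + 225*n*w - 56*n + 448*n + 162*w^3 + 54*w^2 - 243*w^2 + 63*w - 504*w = -8*n^3 + 81*n^2*w + n*(-225*w^2 + 168*w + 392) + 162*w^3 - 189*w^2 - 441*w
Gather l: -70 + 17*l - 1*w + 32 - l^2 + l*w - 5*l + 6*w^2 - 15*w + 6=-l^2 + l*(w + 12) + 6*w^2 - 16*w - 32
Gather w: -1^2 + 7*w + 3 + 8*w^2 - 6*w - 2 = 8*w^2 + w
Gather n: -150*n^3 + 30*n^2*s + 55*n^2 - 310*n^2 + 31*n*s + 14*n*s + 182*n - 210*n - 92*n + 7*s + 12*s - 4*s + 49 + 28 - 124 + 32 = -150*n^3 + n^2*(30*s - 255) + n*(45*s - 120) + 15*s - 15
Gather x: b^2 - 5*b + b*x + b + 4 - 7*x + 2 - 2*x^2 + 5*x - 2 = b^2 - 4*b - 2*x^2 + x*(b - 2) + 4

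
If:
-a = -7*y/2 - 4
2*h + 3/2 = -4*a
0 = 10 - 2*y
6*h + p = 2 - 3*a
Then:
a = 43/2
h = -175/4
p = 200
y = 5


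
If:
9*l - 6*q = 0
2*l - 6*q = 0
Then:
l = 0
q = 0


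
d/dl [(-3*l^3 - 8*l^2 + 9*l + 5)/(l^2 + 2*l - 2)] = (-3*l^4 - 12*l^3 - 7*l^2 + 22*l - 28)/(l^4 + 4*l^3 - 8*l + 4)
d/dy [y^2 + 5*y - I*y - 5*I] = 2*y + 5 - I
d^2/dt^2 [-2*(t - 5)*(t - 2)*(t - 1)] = 32 - 12*t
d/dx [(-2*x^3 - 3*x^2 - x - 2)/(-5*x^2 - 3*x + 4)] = 2*(5*x^4 + 6*x^3 - 10*x^2 - 22*x - 5)/(25*x^4 + 30*x^3 - 31*x^2 - 24*x + 16)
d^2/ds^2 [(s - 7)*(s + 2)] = 2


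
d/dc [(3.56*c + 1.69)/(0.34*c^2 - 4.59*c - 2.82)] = (1.2104*c^2 - 16.3404*c - (0.68*c - 4.59)*(3.56*c + 1.69) - 10.0392)/(-0.34*c^2 + 4.59*c + 2.82)^2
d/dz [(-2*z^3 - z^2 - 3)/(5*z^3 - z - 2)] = (2*z*(3*z + 1)*(-5*z^3 + z + 2) + (15*z^2 - 1)*(2*z^3 + z^2 + 3))/(-5*z^3 + z + 2)^2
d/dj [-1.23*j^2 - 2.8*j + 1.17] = -2.46*j - 2.8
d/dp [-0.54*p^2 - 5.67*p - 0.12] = -1.08*p - 5.67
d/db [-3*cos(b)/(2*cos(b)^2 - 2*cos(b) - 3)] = 3*(2*sin(b)^2 - 5)*sin(b)/(2*cos(b) - cos(2*b) + 2)^2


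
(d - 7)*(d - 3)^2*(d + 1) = d^4 - 12*d^3 + 38*d^2 - 12*d - 63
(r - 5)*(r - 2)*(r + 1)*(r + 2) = r^4 - 4*r^3 - 9*r^2 + 16*r + 20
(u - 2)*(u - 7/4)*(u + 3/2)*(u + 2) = u^4 - u^3/4 - 53*u^2/8 + u + 21/2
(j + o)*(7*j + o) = 7*j^2 + 8*j*o + o^2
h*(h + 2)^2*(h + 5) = h^4 + 9*h^3 + 24*h^2 + 20*h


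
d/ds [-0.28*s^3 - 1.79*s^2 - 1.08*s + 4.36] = -0.84*s^2 - 3.58*s - 1.08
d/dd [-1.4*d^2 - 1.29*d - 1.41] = -2.8*d - 1.29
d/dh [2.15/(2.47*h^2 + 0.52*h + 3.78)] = (-10.621*h - 1.118)/(2.47*h^2 + 0.52*h + 3.78)^2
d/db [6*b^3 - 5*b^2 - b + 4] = 18*b^2 - 10*b - 1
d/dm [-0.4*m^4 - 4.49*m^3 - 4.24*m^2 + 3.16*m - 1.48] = -1.6*m^3 - 13.47*m^2 - 8.48*m + 3.16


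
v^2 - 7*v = v*(v - 7)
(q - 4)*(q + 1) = q^2 - 3*q - 4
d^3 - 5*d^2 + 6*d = d*(d - 3)*(d - 2)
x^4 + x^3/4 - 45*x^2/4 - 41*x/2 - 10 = (x - 4)*(x + 1)*(x + 5/4)*(x + 2)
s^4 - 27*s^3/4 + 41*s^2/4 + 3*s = s*(s - 4)*(s - 3)*(s + 1/4)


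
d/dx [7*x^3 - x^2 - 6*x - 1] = 21*x^2 - 2*x - 6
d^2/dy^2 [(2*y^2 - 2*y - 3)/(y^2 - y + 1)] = 30*y*(1 - y)/(y^6 - 3*y^5 + 6*y^4 - 7*y^3 + 6*y^2 - 3*y + 1)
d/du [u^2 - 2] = 2*u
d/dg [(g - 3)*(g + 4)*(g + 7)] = 3*g^2 + 16*g - 5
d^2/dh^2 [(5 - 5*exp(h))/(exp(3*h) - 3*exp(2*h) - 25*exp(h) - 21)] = (-20*exp(6*h) + 90*exp(5*h) - 710*exp(4*h) - 1060*exp(3*h) + 3960*exp(2*h) + 4490*exp(h) - 4830)*exp(h)/(exp(9*h) - 9*exp(8*h) - 48*exp(7*h) + 360*exp(6*h) + 1578*exp(5*h) - 3042*exp(4*h) - 23752*exp(3*h) - 43344*exp(2*h) - 33075*exp(h) - 9261)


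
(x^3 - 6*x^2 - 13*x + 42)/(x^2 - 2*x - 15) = (x^2 - 9*x + 14)/(x - 5)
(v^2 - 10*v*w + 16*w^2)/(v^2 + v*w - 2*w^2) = (v^2 - 10*v*w + 16*w^2)/(v^2 + v*w - 2*w^2)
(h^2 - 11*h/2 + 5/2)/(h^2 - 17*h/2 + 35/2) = (2*h - 1)/(2*h - 7)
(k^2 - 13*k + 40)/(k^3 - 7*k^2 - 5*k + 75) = (k - 8)/(k^2 - 2*k - 15)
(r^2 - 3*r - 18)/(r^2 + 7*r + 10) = (r^2 - 3*r - 18)/(r^2 + 7*r + 10)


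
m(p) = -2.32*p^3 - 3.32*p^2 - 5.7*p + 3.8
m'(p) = -6.96*p^2 - 6.64*p - 5.7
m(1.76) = -29.16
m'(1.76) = -38.95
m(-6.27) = 480.88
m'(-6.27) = -237.68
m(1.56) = -21.98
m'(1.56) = -33.00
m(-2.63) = 38.03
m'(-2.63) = -36.38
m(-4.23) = 144.10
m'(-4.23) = -102.15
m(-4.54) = 178.35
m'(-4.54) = -119.01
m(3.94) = -212.09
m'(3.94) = -139.91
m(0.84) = -4.71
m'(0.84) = -16.19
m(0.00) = 3.80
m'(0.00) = -5.70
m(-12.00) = 3603.08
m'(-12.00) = -928.26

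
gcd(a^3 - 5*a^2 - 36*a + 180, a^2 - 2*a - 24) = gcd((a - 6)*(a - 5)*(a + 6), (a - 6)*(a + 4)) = a - 6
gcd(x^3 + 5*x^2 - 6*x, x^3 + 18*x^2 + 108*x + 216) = x + 6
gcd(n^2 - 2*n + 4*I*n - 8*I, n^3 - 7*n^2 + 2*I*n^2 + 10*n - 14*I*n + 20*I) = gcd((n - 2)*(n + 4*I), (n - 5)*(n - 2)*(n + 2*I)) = n - 2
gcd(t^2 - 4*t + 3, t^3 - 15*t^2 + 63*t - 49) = t - 1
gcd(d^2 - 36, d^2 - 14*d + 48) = d - 6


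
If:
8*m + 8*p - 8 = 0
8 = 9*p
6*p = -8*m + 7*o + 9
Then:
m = 1/9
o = -25/63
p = 8/9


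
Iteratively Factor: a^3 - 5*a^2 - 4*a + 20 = (a - 2)*(a^2 - 3*a - 10) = (a - 2)*(a + 2)*(a - 5)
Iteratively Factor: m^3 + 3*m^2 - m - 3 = (m - 1)*(m^2 + 4*m + 3) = (m - 1)*(m + 1)*(m + 3)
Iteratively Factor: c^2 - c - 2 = (c - 2)*(c + 1)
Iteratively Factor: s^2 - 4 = (s + 2)*(s - 2)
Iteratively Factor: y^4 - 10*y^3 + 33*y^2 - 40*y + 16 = (y - 1)*(y^3 - 9*y^2 + 24*y - 16) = (y - 1)^2*(y^2 - 8*y + 16) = (y - 4)*(y - 1)^2*(y - 4)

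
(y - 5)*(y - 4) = y^2 - 9*y + 20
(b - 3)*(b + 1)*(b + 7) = b^3 + 5*b^2 - 17*b - 21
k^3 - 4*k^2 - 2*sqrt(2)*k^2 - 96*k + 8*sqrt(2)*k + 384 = (k - 4)*(k - 8*sqrt(2))*(k + 6*sqrt(2))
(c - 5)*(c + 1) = c^2 - 4*c - 5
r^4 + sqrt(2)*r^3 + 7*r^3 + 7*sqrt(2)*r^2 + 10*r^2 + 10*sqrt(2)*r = r*(r + 2)*(r + 5)*(r + sqrt(2))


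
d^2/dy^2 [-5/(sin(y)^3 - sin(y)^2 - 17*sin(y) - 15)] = 5*(9*sin(y)^5 - 20*sin(y)^4 - 22*sin(y)^3 + 224*sin(y)^2 + 101*sin(y) - 548)/((sin(y) - 5)^3*(sin(y) + 1)^2*(sin(y) + 3)^3)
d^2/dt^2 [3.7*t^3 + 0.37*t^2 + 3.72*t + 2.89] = 22.2*t + 0.74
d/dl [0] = 0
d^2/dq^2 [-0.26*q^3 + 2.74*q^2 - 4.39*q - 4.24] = 5.48 - 1.56*q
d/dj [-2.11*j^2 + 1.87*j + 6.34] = 1.87 - 4.22*j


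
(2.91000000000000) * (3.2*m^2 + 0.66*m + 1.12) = 9.312*m^2 + 1.9206*m + 3.2592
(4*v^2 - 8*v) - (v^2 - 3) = 3*v^2 - 8*v + 3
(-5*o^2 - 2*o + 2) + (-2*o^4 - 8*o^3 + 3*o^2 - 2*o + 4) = -2*o^4 - 8*o^3 - 2*o^2 - 4*o + 6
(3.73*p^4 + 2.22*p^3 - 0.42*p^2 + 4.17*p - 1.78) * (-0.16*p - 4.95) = -0.5968*p^5 - 18.8187*p^4 - 10.9218*p^3 + 1.4118*p^2 - 20.3567*p + 8.811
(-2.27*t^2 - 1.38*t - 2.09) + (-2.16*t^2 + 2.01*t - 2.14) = -4.43*t^2 + 0.63*t - 4.23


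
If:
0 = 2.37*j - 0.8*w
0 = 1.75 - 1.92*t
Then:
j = 0.337552742616034*w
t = 0.91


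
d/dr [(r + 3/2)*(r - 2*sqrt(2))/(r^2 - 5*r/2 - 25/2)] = (-(r - 2*sqrt(2))*(2*r + 3)*(4*r - 5) + (-4*r - 3 + 4*sqrt(2))*(-2*r^2 + 5*r + 25))/(-2*r^2 + 5*r + 25)^2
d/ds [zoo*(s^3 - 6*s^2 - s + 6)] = zoo*(s^2 + s + 1)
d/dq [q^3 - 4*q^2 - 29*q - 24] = 3*q^2 - 8*q - 29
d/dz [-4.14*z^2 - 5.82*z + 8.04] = -8.28*z - 5.82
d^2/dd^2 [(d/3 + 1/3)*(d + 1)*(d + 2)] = 2*d + 8/3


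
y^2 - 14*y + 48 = (y - 8)*(y - 6)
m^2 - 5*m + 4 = (m - 4)*(m - 1)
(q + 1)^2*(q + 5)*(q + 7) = q^4 + 14*q^3 + 60*q^2 + 82*q + 35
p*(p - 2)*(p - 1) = p^3 - 3*p^2 + 2*p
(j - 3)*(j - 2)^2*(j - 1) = j^4 - 8*j^3 + 23*j^2 - 28*j + 12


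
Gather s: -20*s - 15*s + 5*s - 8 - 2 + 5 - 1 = -30*s - 6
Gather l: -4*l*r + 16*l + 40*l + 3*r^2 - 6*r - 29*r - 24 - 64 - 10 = l*(56 - 4*r) + 3*r^2 - 35*r - 98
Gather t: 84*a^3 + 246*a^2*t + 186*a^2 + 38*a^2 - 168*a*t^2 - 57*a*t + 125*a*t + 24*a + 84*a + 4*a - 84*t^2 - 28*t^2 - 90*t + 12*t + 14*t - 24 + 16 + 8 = 84*a^3 + 224*a^2 + 112*a + t^2*(-168*a - 112) + t*(246*a^2 + 68*a - 64)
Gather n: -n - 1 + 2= 1 - n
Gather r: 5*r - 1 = 5*r - 1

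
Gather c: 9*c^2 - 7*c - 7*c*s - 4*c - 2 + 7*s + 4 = 9*c^2 + c*(-7*s - 11) + 7*s + 2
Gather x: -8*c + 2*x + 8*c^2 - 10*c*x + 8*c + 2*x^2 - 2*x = 8*c^2 - 10*c*x + 2*x^2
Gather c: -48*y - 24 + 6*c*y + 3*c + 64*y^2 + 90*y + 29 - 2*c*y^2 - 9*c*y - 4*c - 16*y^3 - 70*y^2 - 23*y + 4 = c*(-2*y^2 - 3*y - 1) - 16*y^3 - 6*y^2 + 19*y + 9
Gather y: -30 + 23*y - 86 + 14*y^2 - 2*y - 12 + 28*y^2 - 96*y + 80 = 42*y^2 - 75*y - 48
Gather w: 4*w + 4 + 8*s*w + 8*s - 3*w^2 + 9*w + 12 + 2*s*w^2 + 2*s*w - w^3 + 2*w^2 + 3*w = 8*s - w^3 + w^2*(2*s - 1) + w*(10*s + 16) + 16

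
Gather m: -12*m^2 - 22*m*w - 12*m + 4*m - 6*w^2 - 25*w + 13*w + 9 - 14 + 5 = -12*m^2 + m*(-22*w - 8) - 6*w^2 - 12*w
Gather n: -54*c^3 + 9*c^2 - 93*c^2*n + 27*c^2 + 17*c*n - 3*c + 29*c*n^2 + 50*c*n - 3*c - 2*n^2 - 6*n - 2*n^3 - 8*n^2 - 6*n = -54*c^3 + 36*c^2 - 6*c - 2*n^3 + n^2*(29*c - 10) + n*(-93*c^2 + 67*c - 12)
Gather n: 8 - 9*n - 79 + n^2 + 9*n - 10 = n^2 - 81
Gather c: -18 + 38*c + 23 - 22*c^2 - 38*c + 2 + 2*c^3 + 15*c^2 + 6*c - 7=2*c^3 - 7*c^2 + 6*c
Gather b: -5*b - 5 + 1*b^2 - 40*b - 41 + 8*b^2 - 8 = 9*b^2 - 45*b - 54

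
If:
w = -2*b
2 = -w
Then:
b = 1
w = -2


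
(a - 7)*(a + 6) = a^2 - a - 42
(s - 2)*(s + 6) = s^2 + 4*s - 12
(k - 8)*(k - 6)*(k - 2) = k^3 - 16*k^2 + 76*k - 96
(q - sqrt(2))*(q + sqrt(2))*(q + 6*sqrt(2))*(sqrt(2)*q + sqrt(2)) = sqrt(2)*q^4 + sqrt(2)*q^3 + 12*q^3 - 2*sqrt(2)*q^2 + 12*q^2 - 24*q - 2*sqrt(2)*q - 24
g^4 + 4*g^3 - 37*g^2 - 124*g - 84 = (g - 6)*(g + 1)*(g + 2)*(g + 7)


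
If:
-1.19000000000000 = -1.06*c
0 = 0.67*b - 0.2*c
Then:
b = 0.34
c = 1.12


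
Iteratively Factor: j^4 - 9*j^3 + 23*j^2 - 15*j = (j - 5)*(j^3 - 4*j^2 + 3*j) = (j - 5)*(j - 3)*(j^2 - j) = j*(j - 5)*(j - 3)*(j - 1)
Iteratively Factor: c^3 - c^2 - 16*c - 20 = (c + 2)*(c^2 - 3*c - 10) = (c + 2)^2*(c - 5)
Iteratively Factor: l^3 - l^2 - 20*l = (l + 4)*(l^2 - 5*l) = (l - 5)*(l + 4)*(l)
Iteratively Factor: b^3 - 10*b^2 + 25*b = (b)*(b^2 - 10*b + 25) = b*(b - 5)*(b - 5)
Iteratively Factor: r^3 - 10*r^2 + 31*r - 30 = (r - 3)*(r^2 - 7*r + 10) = (r - 5)*(r - 3)*(r - 2)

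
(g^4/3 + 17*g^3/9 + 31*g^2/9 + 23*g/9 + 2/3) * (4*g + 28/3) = 4*g^5/3 + 32*g^4/3 + 848*g^3/27 + 1144*g^2/27 + 716*g/27 + 56/9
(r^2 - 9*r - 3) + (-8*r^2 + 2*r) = -7*r^2 - 7*r - 3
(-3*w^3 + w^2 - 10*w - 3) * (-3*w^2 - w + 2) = 9*w^5 + 23*w^3 + 21*w^2 - 17*w - 6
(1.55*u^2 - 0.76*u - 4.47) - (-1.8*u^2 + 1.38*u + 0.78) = 3.35*u^2 - 2.14*u - 5.25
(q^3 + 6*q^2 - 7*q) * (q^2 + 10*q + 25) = q^5 + 16*q^4 + 78*q^3 + 80*q^2 - 175*q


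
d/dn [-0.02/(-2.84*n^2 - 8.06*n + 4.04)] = (-0.1136*n - 0.1612)/(2.84*n^2 + 8.06*n - 4.04)^2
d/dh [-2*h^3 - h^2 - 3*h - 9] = -6*h^2 - 2*h - 3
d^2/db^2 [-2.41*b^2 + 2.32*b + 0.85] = -4.82000000000000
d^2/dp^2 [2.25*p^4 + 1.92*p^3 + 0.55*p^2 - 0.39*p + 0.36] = 27.0*p^2 + 11.52*p + 1.1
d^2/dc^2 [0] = 0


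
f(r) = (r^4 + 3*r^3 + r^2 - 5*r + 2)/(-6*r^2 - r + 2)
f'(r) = (12*r + 1)*(r^4 + 3*r^3 + r^2 - 5*r + 2)/(-6*r^2 - r + 2)^2 + (4*r^3 + 9*r^2 + 2*r - 5)/(-6*r^2 - r + 2)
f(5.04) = -6.64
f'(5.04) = -2.17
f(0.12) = 0.79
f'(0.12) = -1.50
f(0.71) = -0.16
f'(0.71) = -0.48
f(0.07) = 0.87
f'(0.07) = -1.69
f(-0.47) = 3.76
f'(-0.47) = -19.07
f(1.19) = -0.59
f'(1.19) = -1.02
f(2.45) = -2.08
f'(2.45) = -1.36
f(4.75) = -6.02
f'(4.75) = -2.08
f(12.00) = -29.76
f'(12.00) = -4.48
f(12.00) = -29.76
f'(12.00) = -4.48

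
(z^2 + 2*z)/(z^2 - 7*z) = (z + 2)/(z - 7)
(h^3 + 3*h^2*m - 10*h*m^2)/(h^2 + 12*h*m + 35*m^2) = h*(h - 2*m)/(h + 7*m)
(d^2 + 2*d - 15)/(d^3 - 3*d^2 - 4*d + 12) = (d + 5)/(d^2 - 4)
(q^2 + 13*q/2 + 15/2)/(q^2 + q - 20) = (q + 3/2)/(q - 4)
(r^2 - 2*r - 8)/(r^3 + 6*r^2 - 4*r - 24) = (r - 4)/(r^2 + 4*r - 12)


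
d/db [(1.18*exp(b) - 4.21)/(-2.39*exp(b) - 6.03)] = -17.1773*exp(b)/(2.39*exp(b) + 6.03)^2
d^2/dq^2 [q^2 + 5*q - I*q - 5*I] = 2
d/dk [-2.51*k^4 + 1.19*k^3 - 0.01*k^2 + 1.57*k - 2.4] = -10.04*k^3 + 3.57*k^2 - 0.02*k + 1.57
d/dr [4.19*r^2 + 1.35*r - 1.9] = 8.38*r + 1.35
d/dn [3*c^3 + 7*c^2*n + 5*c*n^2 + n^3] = 7*c^2 + 10*c*n + 3*n^2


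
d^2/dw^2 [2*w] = 0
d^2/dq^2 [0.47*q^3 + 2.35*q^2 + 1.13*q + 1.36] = 2.82*q + 4.7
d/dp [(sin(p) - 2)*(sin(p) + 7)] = (2*sin(p) + 5)*cos(p)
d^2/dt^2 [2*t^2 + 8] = 4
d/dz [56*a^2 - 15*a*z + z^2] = -15*a + 2*z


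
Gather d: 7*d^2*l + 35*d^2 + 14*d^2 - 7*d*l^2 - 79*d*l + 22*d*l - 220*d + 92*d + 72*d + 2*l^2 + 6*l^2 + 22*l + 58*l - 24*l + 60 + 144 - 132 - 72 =d^2*(7*l + 49) + d*(-7*l^2 - 57*l - 56) + 8*l^2 + 56*l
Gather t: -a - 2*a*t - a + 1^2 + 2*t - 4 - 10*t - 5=-2*a + t*(-2*a - 8) - 8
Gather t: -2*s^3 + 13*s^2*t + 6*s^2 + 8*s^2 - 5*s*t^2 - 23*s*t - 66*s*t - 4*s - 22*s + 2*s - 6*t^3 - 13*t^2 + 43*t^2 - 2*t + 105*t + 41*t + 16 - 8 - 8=-2*s^3 + 14*s^2 - 24*s - 6*t^3 + t^2*(30 - 5*s) + t*(13*s^2 - 89*s + 144)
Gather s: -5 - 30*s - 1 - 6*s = -36*s - 6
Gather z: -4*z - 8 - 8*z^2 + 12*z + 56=-8*z^2 + 8*z + 48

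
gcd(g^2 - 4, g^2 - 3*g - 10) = g + 2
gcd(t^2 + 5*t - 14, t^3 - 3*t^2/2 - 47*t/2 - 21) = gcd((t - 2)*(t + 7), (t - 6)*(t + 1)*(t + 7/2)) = 1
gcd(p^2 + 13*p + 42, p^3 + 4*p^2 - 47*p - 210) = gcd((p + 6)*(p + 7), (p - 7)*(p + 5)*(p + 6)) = p + 6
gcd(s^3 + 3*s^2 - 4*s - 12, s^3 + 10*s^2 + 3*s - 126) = 1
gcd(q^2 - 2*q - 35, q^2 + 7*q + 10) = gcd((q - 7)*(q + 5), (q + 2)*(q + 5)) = q + 5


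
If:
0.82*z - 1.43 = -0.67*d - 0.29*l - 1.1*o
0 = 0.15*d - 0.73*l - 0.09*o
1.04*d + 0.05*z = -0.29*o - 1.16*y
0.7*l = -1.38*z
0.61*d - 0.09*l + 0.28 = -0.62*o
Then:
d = -4.80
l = -1.48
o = 4.05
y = 3.25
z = 0.75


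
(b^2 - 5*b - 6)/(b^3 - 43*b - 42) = (b - 6)/(b^2 - b - 42)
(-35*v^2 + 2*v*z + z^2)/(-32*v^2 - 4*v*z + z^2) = (35*v^2 - 2*v*z - z^2)/(32*v^2 + 4*v*z - z^2)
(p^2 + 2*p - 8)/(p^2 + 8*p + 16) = (p - 2)/(p + 4)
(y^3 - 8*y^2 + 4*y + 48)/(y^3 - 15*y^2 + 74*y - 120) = (y + 2)/(y - 5)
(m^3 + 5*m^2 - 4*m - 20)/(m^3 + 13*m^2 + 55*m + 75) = (m^2 - 4)/(m^2 + 8*m + 15)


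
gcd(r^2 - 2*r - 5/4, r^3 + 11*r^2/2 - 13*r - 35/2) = r - 5/2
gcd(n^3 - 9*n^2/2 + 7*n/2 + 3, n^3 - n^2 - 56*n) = 1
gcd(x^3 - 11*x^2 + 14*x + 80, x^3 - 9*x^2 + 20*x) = x - 5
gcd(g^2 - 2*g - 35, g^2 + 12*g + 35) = g + 5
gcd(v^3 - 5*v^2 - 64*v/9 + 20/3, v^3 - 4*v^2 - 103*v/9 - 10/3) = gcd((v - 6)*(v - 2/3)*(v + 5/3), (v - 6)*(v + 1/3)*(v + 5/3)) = v^2 - 13*v/3 - 10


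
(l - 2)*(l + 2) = l^2 - 4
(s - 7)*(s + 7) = s^2 - 49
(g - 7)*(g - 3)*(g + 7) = g^3 - 3*g^2 - 49*g + 147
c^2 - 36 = (c - 6)*(c + 6)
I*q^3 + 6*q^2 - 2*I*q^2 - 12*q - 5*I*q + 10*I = (q - 2)*(q - 5*I)*(I*q + 1)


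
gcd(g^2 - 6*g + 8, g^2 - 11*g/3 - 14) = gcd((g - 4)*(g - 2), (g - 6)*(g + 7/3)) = 1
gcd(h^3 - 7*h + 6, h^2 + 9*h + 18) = h + 3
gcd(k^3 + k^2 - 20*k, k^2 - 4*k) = k^2 - 4*k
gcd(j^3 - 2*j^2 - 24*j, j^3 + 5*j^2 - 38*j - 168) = j^2 - 2*j - 24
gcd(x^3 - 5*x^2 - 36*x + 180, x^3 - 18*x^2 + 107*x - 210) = x^2 - 11*x + 30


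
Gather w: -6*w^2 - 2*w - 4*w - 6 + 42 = -6*w^2 - 6*w + 36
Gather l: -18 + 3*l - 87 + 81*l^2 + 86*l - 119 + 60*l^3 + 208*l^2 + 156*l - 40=60*l^3 + 289*l^2 + 245*l - 264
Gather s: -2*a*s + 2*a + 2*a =-2*a*s + 4*a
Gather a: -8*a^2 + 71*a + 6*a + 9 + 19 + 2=-8*a^2 + 77*a + 30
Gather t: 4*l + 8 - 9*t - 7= 4*l - 9*t + 1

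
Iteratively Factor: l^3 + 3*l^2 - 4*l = (l - 1)*(l^2 + 4*l) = (l - 1)*(l + 4)*(l)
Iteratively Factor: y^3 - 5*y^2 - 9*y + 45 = (y - 3)*(y^2 - 2*y - 15) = (y - 5)*(y - 3)*(y + 3)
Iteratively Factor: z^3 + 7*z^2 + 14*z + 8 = (z + 1)*(z^2 + 6*z + 8) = (z + 1)*(z + 4)*(z + 2)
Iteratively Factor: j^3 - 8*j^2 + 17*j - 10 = (j - 1)*(j^2 - 7*j + 10) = (j - 2)*(j - 1)*(j - 5)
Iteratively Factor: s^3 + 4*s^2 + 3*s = (s + 1)*(s^2 + 3*s) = (s + 1)*(s + 3)*(s)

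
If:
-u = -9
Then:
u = 9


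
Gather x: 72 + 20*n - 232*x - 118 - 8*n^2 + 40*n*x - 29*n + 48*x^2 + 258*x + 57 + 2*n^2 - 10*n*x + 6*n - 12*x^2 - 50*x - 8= -6*n^2 - 3*n + 36*x^2 + x*(30*n - 24) + 3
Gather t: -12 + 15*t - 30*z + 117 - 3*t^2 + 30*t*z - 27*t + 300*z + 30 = -3*t^2 + t*(30*z - 12) + 270*z + 135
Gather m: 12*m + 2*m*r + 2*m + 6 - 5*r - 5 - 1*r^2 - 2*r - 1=m*(2*r + 14) - r^2 - 7*r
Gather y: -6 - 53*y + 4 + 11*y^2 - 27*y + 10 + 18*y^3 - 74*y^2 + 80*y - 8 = 18*y^3 - 63*y^2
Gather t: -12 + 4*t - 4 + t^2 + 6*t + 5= t^2 + 10*t - 11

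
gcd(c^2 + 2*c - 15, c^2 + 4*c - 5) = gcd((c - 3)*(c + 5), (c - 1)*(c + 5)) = c + 5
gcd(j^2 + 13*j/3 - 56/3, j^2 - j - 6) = 1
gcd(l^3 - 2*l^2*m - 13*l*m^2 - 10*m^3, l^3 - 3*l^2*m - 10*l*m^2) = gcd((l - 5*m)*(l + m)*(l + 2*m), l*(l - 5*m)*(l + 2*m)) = l^2 - 3*l*m - 10*m^2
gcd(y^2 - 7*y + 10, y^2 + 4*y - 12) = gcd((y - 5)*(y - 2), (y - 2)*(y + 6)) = y - 2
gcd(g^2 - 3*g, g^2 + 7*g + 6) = 1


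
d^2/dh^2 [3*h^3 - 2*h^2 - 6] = 18*h - 4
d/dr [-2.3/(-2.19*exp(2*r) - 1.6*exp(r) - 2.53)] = (-10.074*exp(r) - 3.68)*exp(r)/(2.19*exp(2*r) + 1.6*exp(r) + 2.53)^2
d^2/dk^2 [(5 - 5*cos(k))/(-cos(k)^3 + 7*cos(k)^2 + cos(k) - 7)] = 5*(-8*sin(k)^4 + 132*sin(k)^2 + 39*cos(k) + 9*cos(3*k) + 48)/(2*(cos(k) - 7)^3*(cos(k) + 1)^3)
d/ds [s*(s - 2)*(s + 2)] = 3*s^2 - 4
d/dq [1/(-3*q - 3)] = 1/(3*(q + 1)^2)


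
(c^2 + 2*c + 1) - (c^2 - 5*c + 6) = 7*c - 5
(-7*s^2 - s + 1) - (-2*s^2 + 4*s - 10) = -5*s^2 - 5*s + 11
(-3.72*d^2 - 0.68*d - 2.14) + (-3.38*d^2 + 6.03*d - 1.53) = -7.1*d^2 + 5.35*d - 3.67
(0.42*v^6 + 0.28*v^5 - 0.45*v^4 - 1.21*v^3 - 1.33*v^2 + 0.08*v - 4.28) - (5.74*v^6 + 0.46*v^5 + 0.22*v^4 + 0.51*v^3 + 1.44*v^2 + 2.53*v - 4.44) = -5.32*v^6 - 0.18*v^5 - 0.67*v^4 - 1.72*v^3 - 2.77*v^2 - 2.45*v + 0.16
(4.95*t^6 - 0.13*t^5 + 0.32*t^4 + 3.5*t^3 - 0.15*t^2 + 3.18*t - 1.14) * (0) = 0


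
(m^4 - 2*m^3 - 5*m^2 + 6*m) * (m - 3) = m^5 - 5*m^4 + m^3 + 21*m^2 - 18*m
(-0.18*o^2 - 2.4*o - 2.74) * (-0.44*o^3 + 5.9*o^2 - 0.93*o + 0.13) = 0.0792*o^5 - 0.00600000000000001*o^4 - 12.787*o^3 - 13.9574*o^2 + 2.2362*o - 0.3562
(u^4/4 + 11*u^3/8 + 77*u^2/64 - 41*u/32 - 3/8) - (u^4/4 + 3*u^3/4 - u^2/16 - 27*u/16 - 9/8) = 5*u^3/8 + 81*u^2/64 + 13*u/32 + 3/4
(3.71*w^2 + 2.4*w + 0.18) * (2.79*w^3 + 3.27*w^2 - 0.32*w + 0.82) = 10.3509*w^5 + 18.8277*w^4 + 7.163*w^3 + 2.8628*w^2 + 1.9104*w + 0.1476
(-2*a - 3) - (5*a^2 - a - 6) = -5*a^2 - a + 3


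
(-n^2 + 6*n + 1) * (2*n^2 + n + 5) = -2*n^4 + 11*n^3 + 3*n^2 + 31*n + 5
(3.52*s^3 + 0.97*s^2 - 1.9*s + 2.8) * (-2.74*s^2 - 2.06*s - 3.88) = -9.6448*s^5 - 9.909*s^4 - 10.4498*s^3 - 7.5216*s^2 + 1.604*s - 10.864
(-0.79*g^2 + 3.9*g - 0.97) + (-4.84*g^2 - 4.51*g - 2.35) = -5.63*g^2 - 0.61*g - 3.32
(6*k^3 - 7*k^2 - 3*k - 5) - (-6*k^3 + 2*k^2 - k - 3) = 12*k^3 - 9*k^2 - 2*k - 2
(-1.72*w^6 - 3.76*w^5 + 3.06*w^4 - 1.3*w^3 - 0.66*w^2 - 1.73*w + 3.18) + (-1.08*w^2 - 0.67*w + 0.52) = -1.72*w^6 - 3.76*w^5 + 3.06*w^4 - 1.3*w^3 - 1.74*w^2 - 2.4*w + 3.7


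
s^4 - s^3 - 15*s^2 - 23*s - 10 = (s - 5)*(s + 1)^2*(s + 2)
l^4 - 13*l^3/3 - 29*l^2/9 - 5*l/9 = l*(l - 5)*(l + 1/3)^2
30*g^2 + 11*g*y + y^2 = (5*g + y)*(6*g + y)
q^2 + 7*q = q*(q + 7)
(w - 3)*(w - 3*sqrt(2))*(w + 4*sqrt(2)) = w^3 - 3*w^2 + sqrt(2)*w^2 - 24*w - 3*sqrt(2)*w + 72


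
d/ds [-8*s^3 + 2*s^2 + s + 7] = -24*s^2 + 4*s + 1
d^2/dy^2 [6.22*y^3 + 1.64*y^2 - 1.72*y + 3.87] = 37.32*y + 3.28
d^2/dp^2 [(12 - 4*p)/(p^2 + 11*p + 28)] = 8*(-(p - 3)*(2*p + 11)^2 + (3*p + 8)*(p^2 + 11*p + 28))/(p^2 + 11*p + 28)^3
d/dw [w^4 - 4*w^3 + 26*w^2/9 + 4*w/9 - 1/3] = 4*w^3 - 12*w^2 + 52*w/9 + 4/9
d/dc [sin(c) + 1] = cos(c)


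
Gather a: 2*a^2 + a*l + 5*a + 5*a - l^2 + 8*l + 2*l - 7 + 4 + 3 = 2*a^2 + a*(l + 10) - l^2 + 10*l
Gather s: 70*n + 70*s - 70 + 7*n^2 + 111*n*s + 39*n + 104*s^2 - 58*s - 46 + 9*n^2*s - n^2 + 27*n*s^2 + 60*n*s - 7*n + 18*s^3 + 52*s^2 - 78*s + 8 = 6*n^2 + 102*n + 18*s^3 + s^2*(27*n + 156) + s*(9*n^2 + 171*n - 66) - 108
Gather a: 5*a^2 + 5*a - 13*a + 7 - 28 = 5*a^2 - 8*a - 21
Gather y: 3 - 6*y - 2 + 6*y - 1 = 0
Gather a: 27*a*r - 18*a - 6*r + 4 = a*(27*r - 18) - 6*r + 4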